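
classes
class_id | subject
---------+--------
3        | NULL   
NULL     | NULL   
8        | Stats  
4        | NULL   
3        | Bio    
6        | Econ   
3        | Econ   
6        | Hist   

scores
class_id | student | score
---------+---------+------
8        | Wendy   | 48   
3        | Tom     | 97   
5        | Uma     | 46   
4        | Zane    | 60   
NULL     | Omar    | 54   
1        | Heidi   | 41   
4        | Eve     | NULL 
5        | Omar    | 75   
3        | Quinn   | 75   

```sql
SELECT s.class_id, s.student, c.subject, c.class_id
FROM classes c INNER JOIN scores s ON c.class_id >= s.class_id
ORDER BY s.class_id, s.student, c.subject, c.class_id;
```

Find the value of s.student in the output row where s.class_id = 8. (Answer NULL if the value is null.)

Wendy

INNER JOIN keeps only pairs where the ON condition holds.
Matching on c.class_id >= s.class_id. A NULL in a compared column never satisfies the condition.
Matched pairs: 36.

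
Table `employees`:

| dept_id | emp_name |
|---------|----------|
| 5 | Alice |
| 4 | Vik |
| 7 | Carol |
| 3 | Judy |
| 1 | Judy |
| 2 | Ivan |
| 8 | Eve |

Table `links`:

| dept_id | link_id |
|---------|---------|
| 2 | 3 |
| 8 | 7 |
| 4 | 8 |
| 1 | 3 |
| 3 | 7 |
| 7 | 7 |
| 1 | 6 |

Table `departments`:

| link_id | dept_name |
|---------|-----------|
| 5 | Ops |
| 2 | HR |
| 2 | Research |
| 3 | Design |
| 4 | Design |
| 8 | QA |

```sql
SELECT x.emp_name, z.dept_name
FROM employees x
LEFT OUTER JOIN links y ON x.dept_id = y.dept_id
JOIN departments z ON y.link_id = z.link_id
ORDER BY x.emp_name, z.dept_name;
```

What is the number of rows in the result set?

3

Step 1 — x LEFT JOIN y on dept_id → 8 row(s).
Then INNER JOIN `departments z` on link_id: keep only rows whose y.link_id appears in z.
Result: 3 row(s).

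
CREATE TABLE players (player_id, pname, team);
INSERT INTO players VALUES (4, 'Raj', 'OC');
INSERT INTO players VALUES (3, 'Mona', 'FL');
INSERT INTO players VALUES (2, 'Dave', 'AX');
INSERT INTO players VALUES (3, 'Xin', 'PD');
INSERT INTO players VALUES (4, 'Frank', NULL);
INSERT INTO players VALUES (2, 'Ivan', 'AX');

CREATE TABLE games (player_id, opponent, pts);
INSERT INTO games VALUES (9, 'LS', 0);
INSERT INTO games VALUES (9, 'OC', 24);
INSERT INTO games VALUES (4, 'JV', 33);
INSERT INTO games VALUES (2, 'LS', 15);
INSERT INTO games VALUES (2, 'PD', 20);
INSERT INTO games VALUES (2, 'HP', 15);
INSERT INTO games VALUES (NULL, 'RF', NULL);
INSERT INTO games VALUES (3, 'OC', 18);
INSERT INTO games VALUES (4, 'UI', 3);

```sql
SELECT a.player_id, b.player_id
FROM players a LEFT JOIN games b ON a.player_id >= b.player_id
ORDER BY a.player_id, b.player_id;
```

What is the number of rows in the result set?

26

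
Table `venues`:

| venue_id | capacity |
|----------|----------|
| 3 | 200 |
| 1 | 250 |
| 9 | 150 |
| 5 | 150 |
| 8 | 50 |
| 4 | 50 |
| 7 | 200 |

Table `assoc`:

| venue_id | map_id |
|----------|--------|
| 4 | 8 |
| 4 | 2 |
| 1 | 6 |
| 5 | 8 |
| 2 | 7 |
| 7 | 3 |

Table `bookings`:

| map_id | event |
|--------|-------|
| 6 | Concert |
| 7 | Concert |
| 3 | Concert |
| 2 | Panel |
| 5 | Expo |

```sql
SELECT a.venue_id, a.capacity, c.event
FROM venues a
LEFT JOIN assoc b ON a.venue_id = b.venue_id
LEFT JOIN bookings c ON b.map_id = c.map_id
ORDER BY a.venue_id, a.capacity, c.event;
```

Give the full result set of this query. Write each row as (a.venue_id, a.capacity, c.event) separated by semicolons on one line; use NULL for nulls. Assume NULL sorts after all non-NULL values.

Joins associate left-to-right: venues LEFT JOIN assoc on venue_id gives 8 intermediate row(s).
Then LEFT JOIN `bookings c` on map_id: each of those 8 rows is kept; rows whose b.map_id has no match in c get NULL for c's columns.

(1, 250, Concert); (3, 200, NULL); (4, 50, Panel); (4, 50, NULL); (5, 150, NULL); (7, 200, Concert); (8, 50, NULL); (9, 150, NULL)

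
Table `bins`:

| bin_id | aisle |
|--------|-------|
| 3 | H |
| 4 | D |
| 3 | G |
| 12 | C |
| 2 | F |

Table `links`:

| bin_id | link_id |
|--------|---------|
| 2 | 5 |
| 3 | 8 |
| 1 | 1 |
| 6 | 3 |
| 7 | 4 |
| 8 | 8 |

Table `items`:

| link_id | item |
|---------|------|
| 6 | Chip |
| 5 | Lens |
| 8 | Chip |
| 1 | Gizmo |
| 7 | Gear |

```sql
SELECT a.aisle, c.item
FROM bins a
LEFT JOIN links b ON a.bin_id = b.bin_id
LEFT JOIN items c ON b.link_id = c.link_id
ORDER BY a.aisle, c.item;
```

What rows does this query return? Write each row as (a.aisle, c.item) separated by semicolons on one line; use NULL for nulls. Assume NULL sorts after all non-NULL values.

Evaluate left to right. First `bins a LEFT JOIN links b` on bin_id: 5 row(s).
Then LEFT JOIN `items c` on link_id: each of those 5 rows is kept; rows whose b.link_id has no match in c get NULL for c's columns.

(C, NULL); (D, NULL); (F, Lens); (G, Chip); (H, Chip)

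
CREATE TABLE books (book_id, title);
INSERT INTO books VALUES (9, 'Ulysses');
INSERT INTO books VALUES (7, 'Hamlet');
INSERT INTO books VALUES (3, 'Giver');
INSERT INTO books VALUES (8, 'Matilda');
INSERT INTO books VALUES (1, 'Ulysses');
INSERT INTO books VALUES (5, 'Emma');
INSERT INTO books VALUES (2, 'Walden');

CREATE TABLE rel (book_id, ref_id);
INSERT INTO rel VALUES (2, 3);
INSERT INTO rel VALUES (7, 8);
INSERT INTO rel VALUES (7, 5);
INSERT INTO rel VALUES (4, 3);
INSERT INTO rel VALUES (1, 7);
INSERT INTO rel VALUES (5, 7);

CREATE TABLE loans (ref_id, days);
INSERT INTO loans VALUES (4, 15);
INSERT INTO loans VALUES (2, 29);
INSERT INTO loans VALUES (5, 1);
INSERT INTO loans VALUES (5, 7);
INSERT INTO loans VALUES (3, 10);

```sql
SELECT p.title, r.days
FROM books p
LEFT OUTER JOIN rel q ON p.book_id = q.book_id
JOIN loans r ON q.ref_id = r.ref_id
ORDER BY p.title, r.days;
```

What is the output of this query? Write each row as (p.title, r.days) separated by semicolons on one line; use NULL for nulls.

Evaluate left to right. First `books p LEFT JOIN rel q` on book_id: 8 row(s).
Then INNER JOIN `loans r` on ref_id: keep only rows whose q.ref_id appears in r.

(Hamlet, 1); (Hamlet, 7); (Walden, 10)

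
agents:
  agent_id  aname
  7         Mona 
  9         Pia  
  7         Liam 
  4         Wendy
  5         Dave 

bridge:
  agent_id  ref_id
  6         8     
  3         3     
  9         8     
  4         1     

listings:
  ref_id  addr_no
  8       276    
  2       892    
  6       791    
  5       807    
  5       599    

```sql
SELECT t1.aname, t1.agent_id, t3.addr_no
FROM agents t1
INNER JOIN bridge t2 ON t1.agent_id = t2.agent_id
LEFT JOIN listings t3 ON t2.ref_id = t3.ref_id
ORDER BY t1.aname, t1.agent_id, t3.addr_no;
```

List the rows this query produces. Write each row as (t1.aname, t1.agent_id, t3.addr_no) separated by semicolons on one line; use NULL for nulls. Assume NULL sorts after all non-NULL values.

Evaluate left to right. First `agents t1 INNER JOIN bridge t2` on agent_id: 2 row(s).
Then LEFT JOIN `listings t3` on ref_id: each of those 2 rows is kept; rows whose t2.ref_id has no match in t3 get NULL for t3's columns.

(Pia, 9, 276); (Wendy, 4, NULL)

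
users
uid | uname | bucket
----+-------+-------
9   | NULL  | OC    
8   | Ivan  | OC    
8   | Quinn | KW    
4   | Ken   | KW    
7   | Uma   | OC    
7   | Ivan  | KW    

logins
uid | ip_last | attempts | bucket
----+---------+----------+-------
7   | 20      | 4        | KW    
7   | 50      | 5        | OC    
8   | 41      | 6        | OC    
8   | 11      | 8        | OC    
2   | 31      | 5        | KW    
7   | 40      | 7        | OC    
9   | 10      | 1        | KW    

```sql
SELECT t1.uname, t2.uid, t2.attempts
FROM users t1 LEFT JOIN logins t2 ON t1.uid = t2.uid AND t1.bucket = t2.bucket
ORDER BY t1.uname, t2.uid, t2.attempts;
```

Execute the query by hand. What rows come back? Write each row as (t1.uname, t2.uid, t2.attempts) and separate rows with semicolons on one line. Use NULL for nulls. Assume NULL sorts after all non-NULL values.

LEFT JOIN keeps every row from `users`; unmatched rows get NULL for `logins`'s columns.
Matching on t1.uid = t2.uid AND t1.bucket = t2.bucket.
- uid=9, bucket=OC: no t2 row matches, row kept with t2 columns NULL.
- uid=8, bucket=OC: 2 matching t2 row(s), so 2 row(s) emitted.
- uid=8, bucket=KW: no t2 row matches, row kept with t2 columns NULL.
- uid=4, bucket=KW: no t2 row matches, row kept with t2 columns NULL.
- uid=7, bucket=OC: 2 matching t2 row(s), so 2 row(s) emitted.
- uid=7, bucket=KW: 1 matching t2 row(s), so 1 row(s) emitted.
After projecting and ordering:
t1.uname | t2.uid | t2.attempts
Ivan | 7 | 4
Ivan | 8 | 6
Ivan | 8 | 8
Ken | NULL | NULL
Quinn | NULL | NULL
Uma | 7 | 5
Uma | 7 | 7
NULL | NULL | NULL

(Ivan, 7, 4); (Ivan, 8, 6); (Ivan, 8, 8); (Ken, NULL, NULL); (Quinn, NULL, NULL); (Uma, 7, 5); (Uma, 7, 7); (NULL, NULL, NULL)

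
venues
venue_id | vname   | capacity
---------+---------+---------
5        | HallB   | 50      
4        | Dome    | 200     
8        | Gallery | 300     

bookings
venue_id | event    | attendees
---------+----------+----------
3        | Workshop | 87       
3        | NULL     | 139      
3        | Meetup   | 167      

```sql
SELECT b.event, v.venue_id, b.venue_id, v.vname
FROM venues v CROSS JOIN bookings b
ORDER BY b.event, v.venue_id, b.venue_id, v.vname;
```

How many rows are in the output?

CROSS JOIN pairs every row of `venues` with every row of `bookings`: 3 × 3 = 9 rows.

9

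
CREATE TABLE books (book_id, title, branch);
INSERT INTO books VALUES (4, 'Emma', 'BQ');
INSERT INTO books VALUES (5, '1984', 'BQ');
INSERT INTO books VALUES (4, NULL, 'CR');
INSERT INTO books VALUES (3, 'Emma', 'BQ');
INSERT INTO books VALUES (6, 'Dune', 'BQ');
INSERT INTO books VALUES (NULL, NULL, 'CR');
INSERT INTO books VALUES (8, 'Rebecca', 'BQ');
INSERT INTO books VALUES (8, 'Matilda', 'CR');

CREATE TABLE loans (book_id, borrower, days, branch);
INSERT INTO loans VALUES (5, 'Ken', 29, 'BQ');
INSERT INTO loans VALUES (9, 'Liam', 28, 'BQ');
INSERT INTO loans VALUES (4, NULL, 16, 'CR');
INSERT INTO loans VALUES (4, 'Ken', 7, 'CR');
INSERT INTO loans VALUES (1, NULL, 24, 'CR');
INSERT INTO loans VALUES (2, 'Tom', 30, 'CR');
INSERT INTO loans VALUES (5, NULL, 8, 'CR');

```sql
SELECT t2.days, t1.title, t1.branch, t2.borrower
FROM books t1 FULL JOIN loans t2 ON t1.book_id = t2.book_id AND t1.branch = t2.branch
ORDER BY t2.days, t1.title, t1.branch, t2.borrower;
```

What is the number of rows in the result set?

13

FULL OUTER JOIN keeps every row from both sides; unmatched rows get NULL for the other side's columns.
Matching on t1.book_id = t2.book_id AND t1.branch = t2.branch. A NULL in a compared column never satisfies the condition.
- t1[0] book_id=4, branch=BQ → no match; kept with NULLs on the t2 side.
- t1[1] book_id=5, branch=BQ → 1 match(es) in t2 → 1 row(s).
- t1[2] book_id=4, branch=CR → 2 match(es) in t2 → 2 row(s).
- t1[3] book_id=3, branch=BQ → no match; kept with NULLs on the t2 side.
- t1[4] book_id=6, branch=BQ → no match; kept with NULLs on the t2 side.
- t1[5] book_id=NULL, branch=CR → no match; kept with NULLs on the t2 side.
- t1[6] book_id=8, branch=BQ → no match; kept with NULLs on the t2 side.
- t1[7] book_id=8, branch=CR → no match; kept with NULLs on the t2 side.
- 4 row(s) from t2 found no t1 partner → padded with NULL.
Total: 3 matched + 10 padded = 13 rows.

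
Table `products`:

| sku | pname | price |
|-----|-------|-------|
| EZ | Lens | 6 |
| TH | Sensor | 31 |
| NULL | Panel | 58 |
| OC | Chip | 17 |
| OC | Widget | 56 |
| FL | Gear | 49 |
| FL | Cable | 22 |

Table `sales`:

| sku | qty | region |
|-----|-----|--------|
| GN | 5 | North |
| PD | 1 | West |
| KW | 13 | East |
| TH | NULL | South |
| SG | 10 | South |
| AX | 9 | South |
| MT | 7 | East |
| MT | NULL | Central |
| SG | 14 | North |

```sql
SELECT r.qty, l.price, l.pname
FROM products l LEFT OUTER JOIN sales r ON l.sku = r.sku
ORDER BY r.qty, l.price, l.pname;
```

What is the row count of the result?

7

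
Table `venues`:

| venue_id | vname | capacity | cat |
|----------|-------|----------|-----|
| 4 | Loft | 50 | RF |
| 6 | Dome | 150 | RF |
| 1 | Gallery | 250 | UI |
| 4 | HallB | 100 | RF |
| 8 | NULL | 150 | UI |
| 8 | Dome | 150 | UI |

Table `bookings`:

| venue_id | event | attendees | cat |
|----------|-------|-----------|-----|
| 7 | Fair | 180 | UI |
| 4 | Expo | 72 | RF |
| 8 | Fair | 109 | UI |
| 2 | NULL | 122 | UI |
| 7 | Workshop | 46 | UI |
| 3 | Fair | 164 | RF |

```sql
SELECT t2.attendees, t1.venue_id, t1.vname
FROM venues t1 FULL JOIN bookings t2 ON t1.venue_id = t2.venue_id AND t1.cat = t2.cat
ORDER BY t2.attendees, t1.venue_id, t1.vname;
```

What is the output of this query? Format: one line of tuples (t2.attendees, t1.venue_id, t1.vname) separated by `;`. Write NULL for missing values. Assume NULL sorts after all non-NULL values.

(46, NULL, NULL); (72, 4, HallB); (72, 4, Loft); (109, 8, Dome); (109, 8, NULL); (122, NULL, NULL); (164, NULL, NULL); (180, NULL, NULL); (NULL, 1, Gallery); (NULL, 6, Dome)

FULL OUTER JOIN keeps every row from both sides; unmatched rows get NULL for the other side's columns.
Matching on t1.venue_id = t2.venue_id AND t1.cat = t2.cat.
- t1 (venue_id=4, cat=RF) pairs with 1 row(s) of t2.
- t1 (venue_id=6, cat=RF) has no partner → padded with NULL.
- t1 (venue_id=1, cat=UI) has no partner → padded with NULL.
- t1 (venue_id=4, cat=RF) pairs with 1 row(s) of t2.
- t1 (venue_id=8, cat=UI) pairs with 1 row(s) of t2.
- t1 (venue_id=8, cat=UI) pairs with 1 row(s) of t2.
- 4 t2 row(s) had no t1 match → kept, t1 columns NULL.
After projecting and ordering:
t2.attendees | t1.venue_id | t1.vname
46 | NULL | NULL
72 | 4 | HallB
72 | 4 | Loft
109 | 8 | Dome
109 | 8 | NULL
122 | NULL | NULL
164 | NULL | NULL
180 | NULL | NULL
NULL | 1 | Gallery
NULL | 6 | Dome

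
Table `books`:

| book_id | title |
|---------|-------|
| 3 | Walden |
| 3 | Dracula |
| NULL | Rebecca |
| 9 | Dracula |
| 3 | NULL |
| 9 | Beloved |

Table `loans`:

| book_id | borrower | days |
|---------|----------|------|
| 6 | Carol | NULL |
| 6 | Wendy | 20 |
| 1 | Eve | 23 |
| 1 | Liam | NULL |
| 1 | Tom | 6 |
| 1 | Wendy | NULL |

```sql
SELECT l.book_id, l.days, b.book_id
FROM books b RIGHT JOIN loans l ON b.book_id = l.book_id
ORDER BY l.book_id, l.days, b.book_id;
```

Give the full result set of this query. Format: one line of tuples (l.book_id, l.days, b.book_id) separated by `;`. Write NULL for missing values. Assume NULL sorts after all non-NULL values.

RIGHT JOIN keeps every row from `loans`; unmatched rows get NULL for `books`'s columns.
Matching on b.book_id = l.book_id. A NULL in a compared column never satisfies the condition.
- b row (book_id=3): no match.
- b row (book_id=3): no match.
- b row (book_id=NULL): no match.
- b row (book_id=9): no match.
- b row (book_id=3): no match.
- b row (book_id=9): no match.
- 6 l row(s) had no b match → kept, b columns NULL.
After projecting and ordering:
l.book_id | l.days | b.book_id
1 | 6 | NULL
1 | 23 | NULL
1 | NULL | NULL
1 | NULL | NULL
6 | 20 | NULL
6 | NULL | NULL

(1, 6, NULL); (1, 23, NULL); (1, NULL, NULL); (1, NULL, NULL); (6, 20, NULL); (6, NULL, NULL)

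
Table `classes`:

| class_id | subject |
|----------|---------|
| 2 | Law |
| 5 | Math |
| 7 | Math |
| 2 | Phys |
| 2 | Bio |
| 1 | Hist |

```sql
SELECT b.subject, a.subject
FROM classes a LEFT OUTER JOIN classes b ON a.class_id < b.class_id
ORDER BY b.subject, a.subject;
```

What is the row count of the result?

13

LEFT JOIN keeps every row from `classes a`; unmatched rows get NULL for `classes b`'s columns.
Matching on a.class_id < b.class_id.
Matched pairs: 12; unmatched a rows kept: 1.
Total: 12 matched + 1 padded = 13 rows.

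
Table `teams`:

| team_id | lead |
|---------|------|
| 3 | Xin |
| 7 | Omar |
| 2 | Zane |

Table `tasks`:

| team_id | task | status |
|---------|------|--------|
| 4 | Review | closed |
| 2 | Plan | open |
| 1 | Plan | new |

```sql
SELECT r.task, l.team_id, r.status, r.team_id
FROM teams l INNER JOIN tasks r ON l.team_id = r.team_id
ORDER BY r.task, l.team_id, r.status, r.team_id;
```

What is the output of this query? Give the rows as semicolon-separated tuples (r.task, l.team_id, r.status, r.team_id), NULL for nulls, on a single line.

(Plan, 2, open, 2)

INNER JOIN keeps only pairs where the ON condition holds.
Matching on l.team_id = r.team_id.
Matched pairs: 1.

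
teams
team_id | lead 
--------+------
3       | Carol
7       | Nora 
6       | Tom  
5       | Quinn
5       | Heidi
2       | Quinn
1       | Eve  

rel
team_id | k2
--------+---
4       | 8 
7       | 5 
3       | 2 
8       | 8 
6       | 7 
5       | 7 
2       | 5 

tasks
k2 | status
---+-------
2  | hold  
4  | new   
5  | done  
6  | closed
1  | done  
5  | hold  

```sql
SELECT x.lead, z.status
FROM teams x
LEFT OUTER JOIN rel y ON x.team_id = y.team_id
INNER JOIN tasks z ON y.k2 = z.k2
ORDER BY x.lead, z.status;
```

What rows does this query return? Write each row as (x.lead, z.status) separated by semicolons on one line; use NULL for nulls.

(Carol, hold); (Nora, done); (Nora, hold); (Quinn, done); (Quinn, hold)

Step 1 — x LEFT JOIN y on team_id → 7 row(s).
Then INNER JOIN `tasks z` on k2: keep only rows whose y.k2 appears in z.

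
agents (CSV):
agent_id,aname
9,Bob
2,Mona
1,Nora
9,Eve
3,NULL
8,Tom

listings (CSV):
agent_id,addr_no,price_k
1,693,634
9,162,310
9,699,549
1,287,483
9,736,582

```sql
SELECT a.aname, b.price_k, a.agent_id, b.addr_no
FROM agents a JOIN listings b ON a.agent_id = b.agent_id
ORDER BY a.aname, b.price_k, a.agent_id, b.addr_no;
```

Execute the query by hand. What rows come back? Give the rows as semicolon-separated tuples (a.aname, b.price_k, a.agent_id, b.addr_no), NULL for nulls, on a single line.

INNER JOIN keeps only pairs where the ON condition holds.
Matching on a.agent_id = b.agent_id.
- a (agent_id=9) pairs with 3 row(s) of b.
- a (agent_id=2) has no partner → excluded.
- a (agent_id=1) pairs with 2 row(s) of b.
- a (agent_id=9) pairs with 3 row(s) of b.
- a (agent_id=3) has no partner → excluded.
- a (agent_id=8) has no partner → excluded.
After projecting and ordering:
a.aname | b.price_k | a.agent_id | b.addr_no
Bob | 310 | 9 | 162
Bob | 549 | 9 | 699
Bob | 582 | 9 | 736
Eve | 310 | 9 | 162
Eve | 549 | 9 | 699
Eve | 582 | 9 | 736
Nora | 483 | 1 | 287
Nora | 634 | 1 | 693

(Bob, 310, 9, 162); (Bob, 549, 9, 699); (Bob, 582, 9, 736); (Eve, 310, 9, 162); (Eve, 549, 9, 699); (Eve, 582, 9, 736); (Nora, 483, 1, 287); (Nora, 634, 1, 693)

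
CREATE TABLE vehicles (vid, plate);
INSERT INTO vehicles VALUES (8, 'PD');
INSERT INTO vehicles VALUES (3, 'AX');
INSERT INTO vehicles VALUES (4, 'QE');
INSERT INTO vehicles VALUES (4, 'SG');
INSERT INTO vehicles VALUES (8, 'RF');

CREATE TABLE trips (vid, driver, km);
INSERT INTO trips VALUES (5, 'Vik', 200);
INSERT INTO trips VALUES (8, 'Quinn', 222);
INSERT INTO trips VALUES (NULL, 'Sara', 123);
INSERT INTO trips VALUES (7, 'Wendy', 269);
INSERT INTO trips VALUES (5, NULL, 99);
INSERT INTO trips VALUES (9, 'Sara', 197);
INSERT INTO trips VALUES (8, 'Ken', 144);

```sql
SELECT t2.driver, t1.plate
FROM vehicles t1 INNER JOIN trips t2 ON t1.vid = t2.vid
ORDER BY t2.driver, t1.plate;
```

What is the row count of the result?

4

INNER JOIN keeps only pairs where the ON condition holds.
Matching on t1.vid = t2.vid. A NULL in a compared column never satisfies the condition.
Matched pairs: 4.
Total: 4 rows.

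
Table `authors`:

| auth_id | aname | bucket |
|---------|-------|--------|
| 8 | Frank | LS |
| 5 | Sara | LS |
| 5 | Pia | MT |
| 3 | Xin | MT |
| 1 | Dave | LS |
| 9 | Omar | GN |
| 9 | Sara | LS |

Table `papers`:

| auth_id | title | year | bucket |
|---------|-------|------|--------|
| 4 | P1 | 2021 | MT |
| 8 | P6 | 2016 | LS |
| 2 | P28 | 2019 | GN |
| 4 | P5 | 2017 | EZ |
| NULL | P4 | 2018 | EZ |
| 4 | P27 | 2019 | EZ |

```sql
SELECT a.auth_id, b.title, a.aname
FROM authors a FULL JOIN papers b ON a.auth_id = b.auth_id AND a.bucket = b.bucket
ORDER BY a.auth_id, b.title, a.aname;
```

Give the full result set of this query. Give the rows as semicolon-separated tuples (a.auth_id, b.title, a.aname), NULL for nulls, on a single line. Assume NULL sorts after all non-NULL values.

FULL OUTER JOIN keeps every row from both sides; unmatched rows get NULL for the other side's columns.
Matching on a.auth_id = b.auth_id AND a.bucket = b.bucket. A NULL in a compared column never satisfies the condition.
- a row (auth_id=8, bucket=LS): matches 1 b row(s) → 1 output row(s).
- a row (auth_id=5, bucket=LS): no match → kept, b columns NULL.
- a row (auth_id=5, bucket=MT): no match → kept, b columns NULL.
- a row (auth_id=3, bucket=MT): no match → kept, b columns NULL.
- a row (auth_id=1, bucket=LS): no match → kept, b columns NULL.
- a row (auth_id=9, bucket=GN): no match → kept, b columns NULL.
- a row (auth_id=9, bucket=LS): no match → kept, b columns NULL.
- 5 row(s) from b found no a partner → padded with NULL.

(1, NULL, Dave); (3, NULL, Xin); (5, NULL, Pia); (5, NULL, Sara); (8, P6, Frank); (9, NULL, Omar); (9, NULL, Sara); (NULL, P1, NULL); (NULL, P27, NULL); (NULL, P28, NULL); (NULL, P4, NULL); (NULL, P5, NULL)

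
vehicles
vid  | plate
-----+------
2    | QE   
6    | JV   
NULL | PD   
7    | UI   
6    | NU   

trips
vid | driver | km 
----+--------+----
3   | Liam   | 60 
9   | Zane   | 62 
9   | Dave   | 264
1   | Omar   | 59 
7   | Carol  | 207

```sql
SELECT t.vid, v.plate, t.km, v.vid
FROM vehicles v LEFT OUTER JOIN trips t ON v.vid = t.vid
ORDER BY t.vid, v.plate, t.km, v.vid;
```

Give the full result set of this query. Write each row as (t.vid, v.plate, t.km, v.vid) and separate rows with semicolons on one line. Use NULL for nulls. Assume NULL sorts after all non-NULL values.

(7, UI, 207, 7); (NULL, JV, NULL, 6); (NULL, NU, NULL, 6); (NULL, PD, NULL, NULL); (NULL, QE, NULL, 2)

LEFT JOIN keeps every row from `vehicles`; unmatched rows get NULL for `trips`'s columns.
Matching on v.vid = t.vid. A NULL in a compared column never satisfies the condition.
Matched pairs: 1; unmatched v rows kept: 4.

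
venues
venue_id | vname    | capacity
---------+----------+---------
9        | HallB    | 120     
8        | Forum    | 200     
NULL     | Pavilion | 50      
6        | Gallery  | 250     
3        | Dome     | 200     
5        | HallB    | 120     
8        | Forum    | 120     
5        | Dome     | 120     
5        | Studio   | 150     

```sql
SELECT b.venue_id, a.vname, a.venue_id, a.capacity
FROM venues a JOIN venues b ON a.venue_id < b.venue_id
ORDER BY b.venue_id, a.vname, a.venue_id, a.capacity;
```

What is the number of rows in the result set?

24

INNER JOIN keeps only pairs where the ON condition holds.
Matching on a.venue_id < b.venue_id. A NULL in a compared column never satisfies the condition.
Matched pairs: 24.
Total: 24 rows.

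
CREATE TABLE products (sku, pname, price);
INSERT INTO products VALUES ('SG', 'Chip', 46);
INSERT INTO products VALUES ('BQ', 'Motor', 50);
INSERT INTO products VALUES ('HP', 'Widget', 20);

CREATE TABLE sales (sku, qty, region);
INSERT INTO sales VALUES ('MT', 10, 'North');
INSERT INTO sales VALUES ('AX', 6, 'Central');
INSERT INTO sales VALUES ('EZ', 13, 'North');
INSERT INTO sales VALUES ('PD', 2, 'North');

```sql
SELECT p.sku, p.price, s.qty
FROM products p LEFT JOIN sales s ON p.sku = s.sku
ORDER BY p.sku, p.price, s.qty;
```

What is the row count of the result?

LEFT JOIN keeps every row from `products`; unmatched rows get NULL for `sales`'s columns.
Matching on p.sku = s.sku.
- sku=SG: no s row matches, row kept with s columns NULL.
- sku=BQ: no s row matches, row kept with s columns NULL.
- sku=HP: no s row matches, row kept with s columns NULL.
Total: 0 matched + 3 padded = 3 rows.

3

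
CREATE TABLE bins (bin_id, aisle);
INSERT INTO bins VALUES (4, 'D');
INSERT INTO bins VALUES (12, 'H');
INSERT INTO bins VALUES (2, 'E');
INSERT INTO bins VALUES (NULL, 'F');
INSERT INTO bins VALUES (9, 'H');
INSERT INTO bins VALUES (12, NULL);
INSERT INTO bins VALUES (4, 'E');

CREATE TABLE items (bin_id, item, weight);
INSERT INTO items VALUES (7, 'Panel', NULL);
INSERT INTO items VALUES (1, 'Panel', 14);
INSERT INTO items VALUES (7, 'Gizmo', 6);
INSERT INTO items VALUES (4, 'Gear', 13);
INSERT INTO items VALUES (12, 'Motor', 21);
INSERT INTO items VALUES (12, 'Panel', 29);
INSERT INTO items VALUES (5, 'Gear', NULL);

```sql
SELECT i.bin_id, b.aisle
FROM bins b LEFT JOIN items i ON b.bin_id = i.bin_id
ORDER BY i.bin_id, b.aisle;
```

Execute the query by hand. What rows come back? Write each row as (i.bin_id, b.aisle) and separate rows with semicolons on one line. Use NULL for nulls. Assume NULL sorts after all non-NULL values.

(4, D); (4, E); (12, H); (12, H); (12, NULL); (12, NULL); (NULL, E); (NULL, F); (NULL, H)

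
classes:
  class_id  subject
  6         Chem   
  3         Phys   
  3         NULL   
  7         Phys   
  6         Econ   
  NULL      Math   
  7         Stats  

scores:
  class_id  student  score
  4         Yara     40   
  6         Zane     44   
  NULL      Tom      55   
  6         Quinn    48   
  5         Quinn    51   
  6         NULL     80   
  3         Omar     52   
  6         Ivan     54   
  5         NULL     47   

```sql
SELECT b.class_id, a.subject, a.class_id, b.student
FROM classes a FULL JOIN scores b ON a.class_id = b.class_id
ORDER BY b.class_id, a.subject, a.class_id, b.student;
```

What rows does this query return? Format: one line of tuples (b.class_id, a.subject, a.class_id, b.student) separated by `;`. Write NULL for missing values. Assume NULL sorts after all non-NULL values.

FULL OUTER JOIN keeps every row from both sides; unmatched rows get NULL for the other side's columns.
Matching on a.class_id = b.class_id. A NULL in a compared column never satisfies the condition.
- a (class_id=6) pairs with 4 row(s) of b.
- a (class_id=3) pairs with 1 row(s) of b.
- a (class_id=3) pairs with 1 row(s) of b.
- a (class_id=7) has no partner → padded with NULL.
- a (class_id=6) pairs with 4 row(s) of b.
- a (class_id=NULL) has no partner → padded with NULL.
- a (class_id=7) has no partner → padded with NULL.
- 4 row(s) from b found no a partner → padded with NULL.

(3, Phys, 3, Omar); (3, NULL, 3, Omar); (4, NULL, NULL, Yara); (5, NULL, NULL, Quinn); (5, NULL, NULL, NULL); (6, Chem, 6, Ivan); (6, Chem, 6, Quinn); (6, Chem, 6, Zane); (6, Chem, 6, NULL); (6, Econ, 6, Ivan); (6, Econ, 6, Quinn); (6, Econ, 6, Zane); (6, Econ, 6, NULL); (NULL, Math, NULL, NULL); (NULL, Phys, 7, NULL); (NULL, Stats, 7, NULL); (NULL, NULL, NULL, Tom)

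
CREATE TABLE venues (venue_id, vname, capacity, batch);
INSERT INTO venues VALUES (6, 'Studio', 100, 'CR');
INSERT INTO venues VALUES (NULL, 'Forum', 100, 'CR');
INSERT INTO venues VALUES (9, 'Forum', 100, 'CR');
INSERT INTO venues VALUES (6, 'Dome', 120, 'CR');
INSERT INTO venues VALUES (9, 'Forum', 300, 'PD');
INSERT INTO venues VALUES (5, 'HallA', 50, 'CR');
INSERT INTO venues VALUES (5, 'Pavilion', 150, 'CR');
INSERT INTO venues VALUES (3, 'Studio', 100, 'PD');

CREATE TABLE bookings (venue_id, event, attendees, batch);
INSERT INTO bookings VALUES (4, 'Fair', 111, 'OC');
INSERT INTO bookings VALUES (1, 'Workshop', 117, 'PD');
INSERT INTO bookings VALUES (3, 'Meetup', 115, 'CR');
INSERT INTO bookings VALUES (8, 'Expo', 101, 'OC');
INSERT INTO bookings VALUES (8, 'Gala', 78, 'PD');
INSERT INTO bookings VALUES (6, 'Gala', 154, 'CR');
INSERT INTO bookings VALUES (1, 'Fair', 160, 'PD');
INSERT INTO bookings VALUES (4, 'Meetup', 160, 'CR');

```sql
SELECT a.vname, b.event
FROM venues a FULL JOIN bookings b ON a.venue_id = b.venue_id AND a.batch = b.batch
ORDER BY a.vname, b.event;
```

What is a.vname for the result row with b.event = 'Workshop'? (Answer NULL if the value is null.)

FULL OUTER JOIN keeps every row from both sides; unmatched rows get NULL for the other side's columns.
Matching on a.venue_id = b.venue_id AND a.batch = b.batch. A NULL in a compared column never satisfies the condition.
- venue_id=6, batch=CR: 1 matching b row(s), so 1 row(s) emitted.
- venue_id=NULL, batch=CR: no b row matches, row kept with b columns NULL.
- venue_id=9, batch=CR: no b row matches, row kept with b columns NULL.
- venue_id=6, batch=CR: 1 matching b row(s), so 1 row(s) emitted.
- venue_id=9, batch=PD: no b row matches, row kept with b columns NULL.
- venue_id=5, batch=CR: no b row matches, row kept with b columns NULL.
- venue_id=5, batch=CR: no b row matches, row kept with b columns NULL.
- venue_id=3, batch=PD: no b row matches, row kept with b columns NULL.
- 7 b row(s) had no a match → kept, a columns NULL.

NULL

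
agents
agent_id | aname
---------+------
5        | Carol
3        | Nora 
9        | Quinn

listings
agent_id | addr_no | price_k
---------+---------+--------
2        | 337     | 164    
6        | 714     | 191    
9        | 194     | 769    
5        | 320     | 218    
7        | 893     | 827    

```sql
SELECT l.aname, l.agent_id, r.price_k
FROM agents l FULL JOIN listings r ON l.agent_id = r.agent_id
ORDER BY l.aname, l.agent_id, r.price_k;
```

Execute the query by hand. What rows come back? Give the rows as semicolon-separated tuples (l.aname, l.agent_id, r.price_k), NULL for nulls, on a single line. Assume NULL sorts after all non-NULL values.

(Carol, 5, 218); (Nora, 3, NULL); (Quinn, 9, 769); (NULL, NULL, 164); (NULL, NULL, 191); (NULL, NULL, 827)

FULL OUTER JOIN keeps every row from both sides; unmatched rows get NULL for the other side's columns.
Matching on l.agent_id = r.agent_id.
- l row (agent_id=5): matches 1 r row(s) → 1 output row(s).
- l row (agent_id=3): no match → kept, r columns NULL.
- l row (agent_id=9): matches 1 r row(s) → 1 output row(s).
- 3 row(s) from r found no l partner → padded with NULL.
After projecting and ordering:
l.aname | l.agent_id | r.price_k
Carol | 5 | 218
Nora | 3 | NULL
Quinn | 9 | 769
NULL | NULL | 164
NULL | NULL | 191
NULL | NULL | 827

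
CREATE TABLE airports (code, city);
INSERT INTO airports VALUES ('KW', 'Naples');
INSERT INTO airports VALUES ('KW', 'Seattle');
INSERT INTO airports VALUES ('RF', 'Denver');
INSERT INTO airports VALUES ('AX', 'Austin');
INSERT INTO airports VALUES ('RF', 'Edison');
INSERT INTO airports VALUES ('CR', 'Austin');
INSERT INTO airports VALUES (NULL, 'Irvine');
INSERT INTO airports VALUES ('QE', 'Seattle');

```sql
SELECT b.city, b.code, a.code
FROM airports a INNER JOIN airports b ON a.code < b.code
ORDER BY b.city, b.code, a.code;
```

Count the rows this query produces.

19

INNER JOIN keeps only pairs where the ON condition holds.
Matching on a.code < b.code. A NULL in a compared column never satisfies the condition.
- a[0] code=KW → 3 match(es) in b → 3 row(s).
- a[1] code=KW → 3 match(es) in b → 3 row(s).
- a[2] code=RF → no match; dropped.
- a[3] code=AX → 6 match(es) in b → 6 row(s).
- a[4] code=RF → no match; dropped.
- a[5] code=CR → 5 match(es) in b → 5 row(s).
- a[6] code=NULL → no match; dropped.
- a[7] code=QE → 2 match(es) in b → 2 row(s).
Total: 19 rows.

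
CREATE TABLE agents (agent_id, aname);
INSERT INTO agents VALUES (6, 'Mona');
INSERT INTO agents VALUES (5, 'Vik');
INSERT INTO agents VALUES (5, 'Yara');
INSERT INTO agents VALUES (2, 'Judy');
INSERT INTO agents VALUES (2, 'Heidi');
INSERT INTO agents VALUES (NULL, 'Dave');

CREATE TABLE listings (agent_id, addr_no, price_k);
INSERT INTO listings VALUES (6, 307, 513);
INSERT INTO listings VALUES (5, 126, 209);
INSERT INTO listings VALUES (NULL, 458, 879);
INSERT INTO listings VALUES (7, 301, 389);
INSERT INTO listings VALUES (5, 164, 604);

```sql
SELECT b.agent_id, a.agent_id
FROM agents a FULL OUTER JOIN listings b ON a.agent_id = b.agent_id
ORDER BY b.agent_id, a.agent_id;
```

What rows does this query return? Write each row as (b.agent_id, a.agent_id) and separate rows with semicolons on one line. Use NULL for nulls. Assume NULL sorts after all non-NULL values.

FULL OUTER JOIN keeps every row from both sides; unmatched rows get NULL for the other side's columns.
Matching on a.agent_id = b.agent_id. A NULL in a compared column never satisfies the condition.
Matched pairs: 5; unmatched a rows kept: 3; unmatched b rows kept: 2.

(5, 5); (5, 5); (5, 5); (5, 5); (6, 6); (7, NULL); (NULL, 2); (NULL, 2); (NULL, NULL); (NULL, NULL)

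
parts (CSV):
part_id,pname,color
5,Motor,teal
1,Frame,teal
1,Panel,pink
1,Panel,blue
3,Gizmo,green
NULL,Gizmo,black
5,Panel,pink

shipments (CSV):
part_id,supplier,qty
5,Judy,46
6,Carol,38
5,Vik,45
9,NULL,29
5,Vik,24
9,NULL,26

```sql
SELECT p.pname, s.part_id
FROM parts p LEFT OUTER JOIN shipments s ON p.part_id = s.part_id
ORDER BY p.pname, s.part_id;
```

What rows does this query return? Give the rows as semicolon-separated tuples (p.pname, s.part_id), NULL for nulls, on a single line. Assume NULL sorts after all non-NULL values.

LEFT JOIN keeps every row from `parts`; unmatched rows get NULL for `shipments`'s columns.
Matching on p.part_id = s.part_id. A NULL in a compared column never satisfies the condition.
Matched pairs: 6; unmatched p rows kept: 5.

(Frame, NULL); (Gizmo, NULL); (Gizmo, NULL); (Motor, 5); (Motor, 5); (Motor, 5); (Panel, 5); (Panel, 5); (Panel, 5); (Panel, NULL); (Panel, NULL)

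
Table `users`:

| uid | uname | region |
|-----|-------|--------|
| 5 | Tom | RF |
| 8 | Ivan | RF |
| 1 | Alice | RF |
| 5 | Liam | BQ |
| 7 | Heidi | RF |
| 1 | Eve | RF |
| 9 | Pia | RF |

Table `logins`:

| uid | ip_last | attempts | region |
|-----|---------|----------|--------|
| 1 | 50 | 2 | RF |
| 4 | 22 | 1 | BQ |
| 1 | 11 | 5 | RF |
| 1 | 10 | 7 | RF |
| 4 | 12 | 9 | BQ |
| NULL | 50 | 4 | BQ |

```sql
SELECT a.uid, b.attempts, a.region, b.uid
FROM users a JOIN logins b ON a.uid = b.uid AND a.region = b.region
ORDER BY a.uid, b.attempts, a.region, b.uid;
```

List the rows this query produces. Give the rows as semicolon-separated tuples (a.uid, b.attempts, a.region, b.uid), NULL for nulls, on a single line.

INNER JOIN keeps only pairs where the ON condition holds.
Matching on a.uid = b.uid AND a.region = b.region. A NULL in a compared column never satisfies the condition.
Matched pairs: 6.

(1, 2, RF, 1); (1, 2, RF, 1); (1, 5, RF, 1); (1, 5, RF, 1); (1, 7, RF, 1); (1, 7, RF, 1)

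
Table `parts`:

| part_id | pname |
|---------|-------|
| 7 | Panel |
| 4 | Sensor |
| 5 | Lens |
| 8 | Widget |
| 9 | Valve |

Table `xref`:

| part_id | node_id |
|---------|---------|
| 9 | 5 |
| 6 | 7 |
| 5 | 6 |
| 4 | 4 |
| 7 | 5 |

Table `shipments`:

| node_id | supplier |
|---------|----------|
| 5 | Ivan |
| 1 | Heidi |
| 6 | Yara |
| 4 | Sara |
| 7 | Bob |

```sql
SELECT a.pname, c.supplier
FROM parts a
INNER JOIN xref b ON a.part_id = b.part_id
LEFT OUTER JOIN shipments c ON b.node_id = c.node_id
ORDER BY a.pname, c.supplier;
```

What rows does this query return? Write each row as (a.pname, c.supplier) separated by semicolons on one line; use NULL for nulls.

Step 1 — a INNER JOIN b on part_id → 4 row(s).
Then LEFT JOIN `shipments c` on node_id: each of those 4 rows is kept; rows whose b.node_id has no match in c get NULL for c's columns.

(Lens, Yara); (Panel, Ivan); (Sensor, Sara); (Valve, Ivan)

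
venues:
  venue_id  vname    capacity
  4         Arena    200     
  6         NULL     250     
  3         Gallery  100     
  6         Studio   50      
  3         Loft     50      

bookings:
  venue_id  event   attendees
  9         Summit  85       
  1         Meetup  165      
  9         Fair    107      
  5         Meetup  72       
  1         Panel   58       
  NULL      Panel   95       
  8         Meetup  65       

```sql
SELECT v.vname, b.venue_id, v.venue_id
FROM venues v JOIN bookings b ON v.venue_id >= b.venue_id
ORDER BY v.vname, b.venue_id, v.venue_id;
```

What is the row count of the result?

12

INNER JOIN keeps only pairs where the ON condition holds.
Matching on v.venue_id >= b.venue_id. A NULL in a compared column never satisfies the condition.
- v[0] venue_id=4 → 2 match(es) in b → 2 row(s).
- v[1] venue_id=6 → 3 match(es) in b → 3 row(s).
- v[2] venue_id=3 → 2 match(es) in b → 2 row(s).
- v[3] venue_id=6 → 3 match(es) in b → 3 row(s).
- v[4] venue_id=3 → 2 match(es) in b → 2 row(s).
Total: 12 rows.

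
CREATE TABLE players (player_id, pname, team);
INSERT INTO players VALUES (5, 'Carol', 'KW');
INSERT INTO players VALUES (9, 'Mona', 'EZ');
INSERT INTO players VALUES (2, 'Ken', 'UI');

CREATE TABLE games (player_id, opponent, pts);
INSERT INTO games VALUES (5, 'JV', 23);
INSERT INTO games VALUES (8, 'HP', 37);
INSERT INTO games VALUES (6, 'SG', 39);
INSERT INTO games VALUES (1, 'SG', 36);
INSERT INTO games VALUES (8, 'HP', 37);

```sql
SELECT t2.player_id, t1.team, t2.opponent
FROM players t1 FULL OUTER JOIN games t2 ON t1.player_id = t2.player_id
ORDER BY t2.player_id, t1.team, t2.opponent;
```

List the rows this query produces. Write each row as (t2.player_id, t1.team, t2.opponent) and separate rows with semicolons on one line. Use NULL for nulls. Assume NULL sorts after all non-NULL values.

(1, NULL, SG); (5, KW, JV); (6, NULL, SG); (8, NULL, HP); (8, NULL, HP); (NULL, EZ, NULL); (NULL, UI, NULL)

FULL OUTER JOIN keeps every row from both sides; unmatched rows get NULL for the other side's columns.
Matching on t1.player_id = t2.player_id.
Matched pairs: 1; unmatched t1 rows kept: 2; unmatched t2 rows kept: 4.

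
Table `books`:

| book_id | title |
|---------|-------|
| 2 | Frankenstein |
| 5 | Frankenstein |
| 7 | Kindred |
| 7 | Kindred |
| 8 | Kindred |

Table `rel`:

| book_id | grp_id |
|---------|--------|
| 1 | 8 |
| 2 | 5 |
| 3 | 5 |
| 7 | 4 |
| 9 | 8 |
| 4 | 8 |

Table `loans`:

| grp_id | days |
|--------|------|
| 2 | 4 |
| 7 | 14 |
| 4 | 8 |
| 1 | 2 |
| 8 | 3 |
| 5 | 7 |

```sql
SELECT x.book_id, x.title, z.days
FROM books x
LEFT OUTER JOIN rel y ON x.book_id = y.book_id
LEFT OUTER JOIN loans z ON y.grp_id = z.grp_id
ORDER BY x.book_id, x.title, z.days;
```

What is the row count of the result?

5

Evaluate left to right. First `books x LEFT JOIN rel y` on book_id: 5 row(s).
Then LEFT JOIN `loans z` on grp_id: each of those 5 rows is kept; rows whose y.grp_id has no match in z get NULL for z's columns.
Result: 5 row(s).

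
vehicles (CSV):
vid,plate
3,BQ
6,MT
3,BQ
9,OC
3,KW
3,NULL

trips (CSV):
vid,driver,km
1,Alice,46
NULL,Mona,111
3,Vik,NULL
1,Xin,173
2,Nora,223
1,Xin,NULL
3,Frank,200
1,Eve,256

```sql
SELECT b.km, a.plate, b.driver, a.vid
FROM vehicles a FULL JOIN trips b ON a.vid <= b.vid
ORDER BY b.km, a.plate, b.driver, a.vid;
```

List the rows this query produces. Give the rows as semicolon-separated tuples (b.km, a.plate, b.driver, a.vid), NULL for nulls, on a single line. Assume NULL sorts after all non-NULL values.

(46, NULL, Alice, NULL); (111, NULL, Mona, NULL); (173, NULL, Xin, NULL); (200, BQ, Frank, 3); (200, BQ, Frank, 3); (200, KW, Frank, 3); (200, NULL, Frank, 3); (223, NULL, Nora, NULL); (256, NULL, Eve, NULL); (NULL, BQ, Vik, 3); (NULL, BQ, Vik, 3); (NULL, KW, Vik, 3); (NULL, MT, NULL, 6); (NULL, OC, NULL, 9); (NULL, NULL, Vik, 3); (NULL, NULL, Xin, NULL)

FULL OUTER JOIN keeps every row from both sides; unmatched rows get NULL for the other side's columns.
Matching on a.vid <= b.vid. A NULL in a compared column never satisfies the condition.
- a row (vid=3): matches 2 b row(s) → 2 output row(s).
- a row (vid=6): no match → kept, b columns NULL.
- a row (vid=3): matches 2 b row(s) → 2 output row(s).
- a row (vid=9): no match → kept, b columns NULL.
- a row (vid=3): matches 2 b row(s) → 2 output row(s).
- a row (vid=3): matches 2 b row(s) → 2 output row(s).
- 6 b row(s) had no a match → kept, a columns NULL.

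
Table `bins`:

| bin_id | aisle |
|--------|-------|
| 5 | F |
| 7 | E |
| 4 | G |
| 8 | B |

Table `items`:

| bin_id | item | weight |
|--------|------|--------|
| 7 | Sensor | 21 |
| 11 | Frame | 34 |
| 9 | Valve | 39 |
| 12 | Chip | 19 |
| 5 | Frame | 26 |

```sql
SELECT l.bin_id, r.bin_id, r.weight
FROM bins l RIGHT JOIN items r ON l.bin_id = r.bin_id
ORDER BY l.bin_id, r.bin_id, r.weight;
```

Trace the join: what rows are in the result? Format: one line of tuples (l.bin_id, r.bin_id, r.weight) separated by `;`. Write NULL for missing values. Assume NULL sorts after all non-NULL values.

RIGHT JOIN keeps every row from `items`; unmatched rows get NULL for `bins`'s columns.
Matching on l.bin_id = r.bin_id.
- l (bin_id=5) pairs with 1 row(s) of r.
- l (bin_id=7) pairs with 1 row(s) of r.
- l (bin_id=4) has no partner in r.
- l (bin_id=8) has no partner in r.
- 3 r row(s) had no l match → kept, l columns NULL.
After projecting and ordering:
l.bin_id | r.bin_id | r.weight
5 | 5 | 26
7 | 7 | 21
NULL | 9 | 39
NULL | 11 | 34
NULL | 12 | 19

(5, 5, 26); (7, 7, 21); (NULL, 9, 39); (NULL, 11, 34); (NULL, 12, 19)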